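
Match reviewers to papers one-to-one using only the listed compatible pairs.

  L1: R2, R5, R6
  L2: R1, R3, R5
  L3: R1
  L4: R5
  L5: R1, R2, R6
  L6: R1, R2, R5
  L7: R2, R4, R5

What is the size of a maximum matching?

6

Unit-capacity flow: source→left, listed edges, right→sink; max matching = max flow.
Augmenting path L1→R2 (+1); matched 1.
Augmenting path L2→R1 (+1); matched 2.
Augmenting path L4→R5 (+1); matched 3.
Augmenting path L5→R6 (+1); matched 4.
Augmenting path L7→R4 (+1); matched 5.
Augmenting path L3→R1→L2→R3 (+1); matched 6.
No augmenting path remains; maximum matching = 6.
König certificate: {L2, L7, R1, R2, R5, R6} is a vertex cover of size 6 (every listed pair touches it), so no matching can be larger.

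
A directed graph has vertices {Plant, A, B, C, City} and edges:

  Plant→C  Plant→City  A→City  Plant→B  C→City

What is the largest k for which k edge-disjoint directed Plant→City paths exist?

2

Assign every edge capacity 1; by Menger, the answer equals the max flow.
Path Plant→City (+1); total 1.
Path Plant→C→City (+1); total 2.
No residual Plant→City path; max flow = 2.
Certifying cut of size 2: {Plant→C, Plant→City}.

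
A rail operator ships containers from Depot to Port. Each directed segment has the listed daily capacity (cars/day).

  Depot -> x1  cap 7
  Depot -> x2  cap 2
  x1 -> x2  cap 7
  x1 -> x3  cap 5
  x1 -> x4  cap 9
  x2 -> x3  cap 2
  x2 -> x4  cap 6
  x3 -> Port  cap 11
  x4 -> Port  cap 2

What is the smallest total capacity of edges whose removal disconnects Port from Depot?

9

Augment Depot→x1→x3→Port: bottleneck 5, flow now 5.
Augment Depot→x1→x4→Port: bottleneck 2, flow now 7.
Augment Depot→x2→x3→Port: bottleneck 2, flow now 9.
No augmenting path remains; maximum flow = 9.
By max-flow min-cut, the minimum cut capacity equals the max flow.
In the residual graph, reachable from Depot: {Depot}.
Min-cut edges: Depot→x1 (7), Depot→x2 (2); capacity 7 + 2 = 9.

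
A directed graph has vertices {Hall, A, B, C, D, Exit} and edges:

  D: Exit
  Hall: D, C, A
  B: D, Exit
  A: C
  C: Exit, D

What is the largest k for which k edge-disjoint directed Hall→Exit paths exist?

Assign every edge capacity 1; by Menger, the answer equals the max flow.
Path Hall→C→Exit (+1); total 1.
Path Hall→D→Exit (+1); total 2.
No residual Hall→Exit path; max flow = 2.
Certifying cut of size 2: {C→Exit, D→Exit}.

2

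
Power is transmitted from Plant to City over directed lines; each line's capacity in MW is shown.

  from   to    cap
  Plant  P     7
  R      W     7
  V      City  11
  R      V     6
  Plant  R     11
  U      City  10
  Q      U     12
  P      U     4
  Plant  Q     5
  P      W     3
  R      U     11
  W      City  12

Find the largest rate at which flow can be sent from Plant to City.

Augment Plant→P→U→City: bottleneck 4, flow now 4.
Augment Plant→P→W→City: bottleneck 3, flow now 7.
Augment Plant→Q→U→City: bottleneck 5, flow now 12.
Augment Plant→R→U→City: bottleneck 1, flow now 13.
Augment Plant→R→V→City: bottleneck 6, flow now 19.
Augment Plant→R→W→City: bottleneck 4, flow now 23.
No augmenting path remains; maximum flow = 23.
In the residual graph, reachable from Plant: {Plant}.
Min-cut edges: Plant→P (7), Plant→Q (5), Plant→R (11); capacity 7 + 5 + 11 = 23.
This cut is saturated, so no flow can exceed 23.

23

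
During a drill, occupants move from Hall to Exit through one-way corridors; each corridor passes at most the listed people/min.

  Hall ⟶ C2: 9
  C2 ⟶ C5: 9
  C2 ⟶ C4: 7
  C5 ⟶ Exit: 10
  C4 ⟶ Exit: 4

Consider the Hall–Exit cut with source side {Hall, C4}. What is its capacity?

Edges leaving {Hall, C4}: Hall→C2 (9), C4→Exit (4).
Cut capacity = 9 + 4 = 13.

13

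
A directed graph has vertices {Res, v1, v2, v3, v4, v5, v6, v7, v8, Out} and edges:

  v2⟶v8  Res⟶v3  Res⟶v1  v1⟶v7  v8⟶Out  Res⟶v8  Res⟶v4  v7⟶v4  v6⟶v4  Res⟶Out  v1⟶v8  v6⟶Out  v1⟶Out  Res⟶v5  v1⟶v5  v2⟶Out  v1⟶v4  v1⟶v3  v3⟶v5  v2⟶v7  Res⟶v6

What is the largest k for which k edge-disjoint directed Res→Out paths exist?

4

Assign every edge capacity 1; by Menger, the answer equals the max flow.
Path Res→Out (+1); total 1.
Path Res→v1→Out (+1); total 2.
Path Res→v6→Out (+1); total 3.
Path Res→v8→Out (+1); total 4.
No residual Res→Out path; max flow = 4.
Certifying cut of size 4: {Res→Out, Res→v1, Res→v6, Res→v8}.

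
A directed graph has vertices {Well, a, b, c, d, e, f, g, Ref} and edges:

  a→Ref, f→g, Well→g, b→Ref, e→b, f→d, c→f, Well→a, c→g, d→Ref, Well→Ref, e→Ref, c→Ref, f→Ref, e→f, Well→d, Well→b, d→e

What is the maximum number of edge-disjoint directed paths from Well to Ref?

4

Assign every edge capacity 1; by Menger, the answer equals the max flow.
Path Well→Ref (+1); total 1.
Path Well→a→Ref (+1); total 2.
Path Well→b→Ref (+1); total 3.
Path Well→d→Ref (+1); total 4.
No residual Well→Ref path; max flow = 4.
Certifying cut of size 4: {Well→Ref, Well→a, Well→b, Well→d}.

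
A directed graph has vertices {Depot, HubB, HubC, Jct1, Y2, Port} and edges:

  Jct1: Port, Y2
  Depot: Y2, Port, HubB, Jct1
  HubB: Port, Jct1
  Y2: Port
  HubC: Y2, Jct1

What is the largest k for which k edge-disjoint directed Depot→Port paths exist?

Assign every edge capacity 1; by Menger, the answer equals the max flow.
Path Depot→Port (+1); total 1.
Path Depot→HubB→Port (+1); total 2.
Path Depot→Jct1→Port (+1); total 3.
Path Depot→Y2→Port (+1); total 4.
No residual Depot→Port path; max flow = 4.
Certifying cut of size 4: {Depot→HubB, Depot→Jct1, Depot→Port, Depot→Y2}.

4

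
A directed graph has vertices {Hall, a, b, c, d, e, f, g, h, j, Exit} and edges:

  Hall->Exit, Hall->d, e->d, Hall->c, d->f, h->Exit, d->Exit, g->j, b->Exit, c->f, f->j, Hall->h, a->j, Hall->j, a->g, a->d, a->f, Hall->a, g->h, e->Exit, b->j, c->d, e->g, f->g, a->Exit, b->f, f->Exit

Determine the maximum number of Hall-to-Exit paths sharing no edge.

5

Assign every edge capacity 1; by Menger, the answer equals the max flow.
Path Hall→Exit (+1); total 1.
Path Hall→a→Exit (+1); total 2.
Path Hall→d→Exit (+1); total 3.
Path Hall→h→Exit (+1); total 4.
Path Hall→c→f→Exit (+1); total 5.
No residual Hall→Exit path; max flow = 5.
Certifying cut of size 5: {Hall→Exit, Hall→a, Hall→c, Hall→d, Hall→h}.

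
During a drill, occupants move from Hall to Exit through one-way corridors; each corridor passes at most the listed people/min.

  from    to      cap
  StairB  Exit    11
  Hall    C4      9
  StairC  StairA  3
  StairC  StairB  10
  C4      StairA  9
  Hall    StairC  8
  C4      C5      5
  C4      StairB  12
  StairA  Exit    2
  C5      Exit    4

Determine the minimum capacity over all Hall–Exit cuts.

17

Augment Hall→StairC→StairB→Exit: bottleneck 8, flow now 8.
Augment Hall→C4→StairB→Exit: bottleneck 3, flow now 11.
Augment Hall→C4→C5→Exit: bottleneck 4, flow now 15.
Augment Hall→C4→StairA→Exit: bottleneck 2, flow now 17.
No augmenting path remains; maximum flow = 17.
By max-flow min-cut, the minimum cut capacity equals the max flow.
In the residual graph, reachable from Hall: {Hall}.
Min-cut edges: Hall→StairC (8), Hall→C4 (9); capacity 8 + 9 = 17.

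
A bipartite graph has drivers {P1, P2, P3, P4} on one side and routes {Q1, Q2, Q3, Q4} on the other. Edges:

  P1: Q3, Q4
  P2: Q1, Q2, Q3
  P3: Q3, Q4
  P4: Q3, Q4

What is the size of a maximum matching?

Unit-capacity flow: source→left, listed edges, right→sink; max matching = max flow.
Augmenting path P1→Q3 (+1); matched 1.
Augmenting path P2→Q1 (+1); matched 2.
Augmenting path P3→Q4 (+1); matched 3.
No augmenting path remains; maximum matching = 3.
König certificate: {P2, Q3, Q4} is a vertex cover of size 3 (every listed pair touches it), so no matching can be larger.

3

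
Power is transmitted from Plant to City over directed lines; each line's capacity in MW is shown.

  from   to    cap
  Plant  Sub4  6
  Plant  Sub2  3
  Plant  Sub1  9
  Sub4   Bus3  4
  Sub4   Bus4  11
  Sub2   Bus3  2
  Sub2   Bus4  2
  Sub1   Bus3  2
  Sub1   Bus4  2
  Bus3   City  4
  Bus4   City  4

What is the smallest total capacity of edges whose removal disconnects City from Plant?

8

Augment Plant→Sub4→Bus3→City: bottleneck 4, flow now 4.
Augment Plant→Sub4→Bus4→City: bottleneck 2, flow now 6.
Augment Plant→Sub2→Bus4→City: bottleneck 2, flow now 8.
No augmenting path remains; maximum flow = 8.
By max-flow min-cut, the minimum cut capacity equals the max flow.
In the residual graph, reachable from Plant: {Plant, Sub4, Sub2, Sub1, Bus3, Bus4}.
Min-cut edges: Bus3→City (4), Bus4→City (4); capacity 4 + 4 = 8.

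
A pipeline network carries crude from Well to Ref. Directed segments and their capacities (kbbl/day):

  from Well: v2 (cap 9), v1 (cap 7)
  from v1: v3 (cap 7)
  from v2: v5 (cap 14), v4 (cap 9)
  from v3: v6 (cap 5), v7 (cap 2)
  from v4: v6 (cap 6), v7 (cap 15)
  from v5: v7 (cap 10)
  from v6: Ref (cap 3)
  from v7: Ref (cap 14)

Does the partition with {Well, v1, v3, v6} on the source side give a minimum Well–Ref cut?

Yes — it is a minimum cut (capacity 14).

Given cut capacity: 9 + 2 + 3 = 14.
Augment Well→v1→v3→v6→Ref: bottleneck 3, flow now 3.
Augment Well→v1→v3→v7→Ref: bottleneck 2, flow now 5.
Augment Well→v2→v4→v7→Ref: bottleneck 9, flow now 14.
No augmenting path remains; maximum flow = 14.
Cut capacity 14 equals the max flow, so it is a minimum cut.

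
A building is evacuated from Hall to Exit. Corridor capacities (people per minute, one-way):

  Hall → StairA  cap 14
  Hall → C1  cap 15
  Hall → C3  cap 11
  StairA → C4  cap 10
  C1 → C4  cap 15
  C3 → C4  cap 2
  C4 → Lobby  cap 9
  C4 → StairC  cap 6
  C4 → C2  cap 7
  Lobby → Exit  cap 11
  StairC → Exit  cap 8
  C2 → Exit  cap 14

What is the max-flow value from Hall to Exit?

Augment Hall→StairA→C4→Lobby→Exit: bottleneck 9, flow now 9.
Augment Hall→StairA→C4→StairC→Exit: bottleneck 1, flow now 10.
Augment Hall→C1→C4→StairC→Exit: bottleneck 5, flow now 15.
Augment Hall→C1→C4→C2→Exit: bottleneck 7, flow now 22.
No augmenting path remains; maximum flow = 22.
In the residual graph, reachable from Hall: {Hall, StairA, C1, C3, C4}.
Min-cut edges: C4→Lobby (9), C4→StairC (6), C4→C2 (7); capacity 9 + 6 + 7 = 22.
This cut is saturated, so no flow can exceed 22.

22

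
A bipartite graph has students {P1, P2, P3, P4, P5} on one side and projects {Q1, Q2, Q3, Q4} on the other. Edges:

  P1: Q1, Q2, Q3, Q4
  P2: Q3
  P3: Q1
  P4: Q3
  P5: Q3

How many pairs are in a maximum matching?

3

Unit-capacity flow: source→left, listed edges, right→sink; max matching = max flow.
Augmenting path P1→Q1 (+1); matched 1.
Augmenting path P2→Q3 (+1); matched 2.
Augmenting path P3→Q1→P1→Q2 (+1); matched 3.
No augmenting path remains; maximum matching = 3.
König certificate: {P1, P3, Q3} is a vertex cover of size 3 (every listed pair touches it), so no matching can be larger.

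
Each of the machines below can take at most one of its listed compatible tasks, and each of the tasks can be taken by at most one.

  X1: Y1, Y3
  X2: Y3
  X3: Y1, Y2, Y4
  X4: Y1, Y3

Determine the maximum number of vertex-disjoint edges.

Unit-capacity flow: source→left, listed edges, right→sink; max matching = max flow.
Augmenting path X1→Y1 (+1); matched 1.
Augmenting path X2→Y3 (+1); matched 2.
Augmenting path X3→Y2 (+1); matched 3.
No augmenting path remains; maximum matching = 3.
König certificate: {X3, Y1, Y3} is a vertex cover of size 3 (every listed pair touches it), so no matching can be larger.

3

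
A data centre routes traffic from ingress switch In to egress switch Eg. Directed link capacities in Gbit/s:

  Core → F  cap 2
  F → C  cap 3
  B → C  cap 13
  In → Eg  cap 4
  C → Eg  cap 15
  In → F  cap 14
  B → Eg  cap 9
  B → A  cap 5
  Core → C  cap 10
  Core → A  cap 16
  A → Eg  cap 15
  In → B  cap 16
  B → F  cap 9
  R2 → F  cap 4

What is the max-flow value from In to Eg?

Augment In→Eg: bottleneck 4, flow now 4.
Augment In→B→Eg: bottleneck 9, flow now 13.
Augment In→B→A→Eg: bottleneck 5, flow now 18.
Augment In→B→C→Eg: bottleneck 2, flow now 20.
Augment In→F→C→Eg: bottleneck 3, flow now 23.
No augmenting path remains; maximum flow = 23.
In the residual graph, reachable from In: {In, F}.
Min-cut edges: In→B (16), In→Eg (4), F→C (3); capacity 16 + 4 + 3 = 23.
This cut is saturated, so no flow can exceed 23.

23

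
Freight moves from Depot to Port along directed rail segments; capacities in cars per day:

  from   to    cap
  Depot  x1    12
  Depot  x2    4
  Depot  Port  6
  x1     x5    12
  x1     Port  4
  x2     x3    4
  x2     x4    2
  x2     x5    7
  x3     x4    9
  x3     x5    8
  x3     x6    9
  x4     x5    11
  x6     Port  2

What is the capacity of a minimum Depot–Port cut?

Augment Depot→Port: bottleneck 6, flow now 6.
Augment Depot→x1→Port: bottleneck 4, flow now 10.
Augment Depot→x2→x3→x6→Port: bottleneck 2, flow now 12.
No augmenting path remains; maximum flow = 12.
By max-flow min-cut, the minimum cut capacity equals the max flow.
In the residual graph, reachable from Depot: {Depot, x1, x2, x3, x4, x5, x6}.
Min-cut edges: Depot→Port (6), x1→Port (4), x6→Port (2); capacity 6 + 4 + 2 = 12.

12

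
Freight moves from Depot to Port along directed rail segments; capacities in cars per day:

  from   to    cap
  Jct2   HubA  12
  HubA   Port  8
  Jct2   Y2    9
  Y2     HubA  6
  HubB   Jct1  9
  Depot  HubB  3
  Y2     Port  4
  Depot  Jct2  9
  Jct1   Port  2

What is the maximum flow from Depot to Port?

11

Augment Depot→HubB→Jct1→Port: bottleneck 2, flow now 2.
Augment Depot→Jct2→Y2→Port: bottleneck 4, flow now 6.
Augment Depot→Jct2→HubA→Port: bottleneck 5, flow now 11.
No augmenting path remains; maximum flow = 11.
In the residual graph, reachable from Depot: {Depot, HubB, Jct1}.
Min-cut edges: Depot→Jct2 (9), Jct1→Port (2); capacity 9 + 2 = 11.
This cut is saturated, so no flow can exceed 11.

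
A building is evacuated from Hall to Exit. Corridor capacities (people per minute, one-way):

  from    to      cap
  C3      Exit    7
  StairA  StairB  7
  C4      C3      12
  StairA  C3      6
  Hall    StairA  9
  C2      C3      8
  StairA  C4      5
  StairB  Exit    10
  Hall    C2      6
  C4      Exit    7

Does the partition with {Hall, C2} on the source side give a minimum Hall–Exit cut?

No — its capacity is 17, but the minimum cut has capacity 15.

Given cut capacity: 9 + 8 = 17.
Augment Hall→C2→C3→Exit: bottleneck 6, flow now 6.
Augment Hall→StairA→C4→Exit: bottleneck 5, flow now 11.
Augment Hall→StairA→C3→Exit: bottleneck 1, flow now 12.
Augment Hall→StairA→StairB→Exit: bottleneck 3, flow now 15.
No augmenting path remains; maximum flow = 15.
In the residual graph, reachable from Hall: {Hall}.
Min-cut edges: Hall→C2 (6), Hall→StairA (9); capacity 6 + 9 = 15.
Cut capacity 17 exceeds the max flow 15, so it is not minimum.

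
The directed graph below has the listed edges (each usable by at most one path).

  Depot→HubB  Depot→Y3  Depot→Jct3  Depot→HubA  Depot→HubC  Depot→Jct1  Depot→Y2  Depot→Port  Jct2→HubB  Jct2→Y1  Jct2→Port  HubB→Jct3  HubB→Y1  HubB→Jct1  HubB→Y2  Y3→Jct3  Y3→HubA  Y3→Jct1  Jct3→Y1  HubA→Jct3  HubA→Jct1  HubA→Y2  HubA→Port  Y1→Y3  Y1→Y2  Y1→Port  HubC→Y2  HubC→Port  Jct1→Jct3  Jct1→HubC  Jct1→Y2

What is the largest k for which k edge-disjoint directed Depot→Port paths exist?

Assign every edge capacity 1; by Menger, the answer equals the max flow.
Path Depot→Port (+1); total 1.
Path Depot→HubA→Port (+1); total 2.
Path Depot→HubC→Port (+1); total 3.
Path Depot→HubB→Y1→Port (+1); total 4.
No residual Depot→Port path; max flow = 4.
Certifying cut of size 4: {Depot→Port, HubA→Port, HubC→Port, Y1→Port}.

4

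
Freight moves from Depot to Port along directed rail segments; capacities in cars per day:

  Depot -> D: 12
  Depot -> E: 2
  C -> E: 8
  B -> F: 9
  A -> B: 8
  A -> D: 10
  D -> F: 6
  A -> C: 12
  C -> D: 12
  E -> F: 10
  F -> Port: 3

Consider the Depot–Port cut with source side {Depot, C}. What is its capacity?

Edges leaving {Depot, C}: Depot→D (12), Depot→E (2), C→D (12), C→E (8).
Cut capacity = 12 + 2 + 12 + 8 = 34.

34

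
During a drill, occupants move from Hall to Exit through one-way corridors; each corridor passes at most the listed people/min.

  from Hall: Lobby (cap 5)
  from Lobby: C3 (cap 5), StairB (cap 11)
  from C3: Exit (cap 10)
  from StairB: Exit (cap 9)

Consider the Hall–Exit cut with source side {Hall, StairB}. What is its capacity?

14

Edges leaving {Hall, StairB}: Hall→Lobby (5), StairB→Exit (9).
Cut capacity = 5 + 9 = 14.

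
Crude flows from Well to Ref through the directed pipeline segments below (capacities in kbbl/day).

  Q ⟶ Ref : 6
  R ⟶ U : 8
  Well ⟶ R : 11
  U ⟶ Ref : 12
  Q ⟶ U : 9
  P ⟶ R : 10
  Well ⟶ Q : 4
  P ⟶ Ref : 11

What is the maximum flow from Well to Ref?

Augment Well→Q→Ref: bottleneck 4, flow now 4.
Augment Well→R→U→Ref: bottleneck 8, flow now 12.
No augmenting path remains; maximum flow = 12.
In the residual graph, reachable from Well: {Well, R}.
Min-cut edges: Well→Q (4), R→U (8); capacity 4 + 8 = 12.
This cut is saturated, so no flow can exceed 12.

12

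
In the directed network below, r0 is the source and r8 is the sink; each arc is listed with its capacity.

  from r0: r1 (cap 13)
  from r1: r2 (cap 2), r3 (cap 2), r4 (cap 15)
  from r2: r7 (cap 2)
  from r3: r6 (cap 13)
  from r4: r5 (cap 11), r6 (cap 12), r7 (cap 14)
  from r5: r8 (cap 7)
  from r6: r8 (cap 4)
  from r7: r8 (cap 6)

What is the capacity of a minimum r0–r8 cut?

Augment r0→r1→r2→r7→r8: bottleneck 2, flow now 2.
Augment r0→r1→r3→r6→r8: bottleneck 2, flow now 4.
Augment r0→r1→r4→r5→r8: bottleneck 7, flow now 11.
Augment r0→r1→r4→r6→r8: bottleneck 2, flow now 13.
No augmenting path remains; maximum flow = 13.
By max-flow min-cut, the minimum cut capacity equals the max flow.
In the residual graph, reachable from r0: {r0}.
Min-cut edges: r0→r1 (13); capacity 13 = 13.

13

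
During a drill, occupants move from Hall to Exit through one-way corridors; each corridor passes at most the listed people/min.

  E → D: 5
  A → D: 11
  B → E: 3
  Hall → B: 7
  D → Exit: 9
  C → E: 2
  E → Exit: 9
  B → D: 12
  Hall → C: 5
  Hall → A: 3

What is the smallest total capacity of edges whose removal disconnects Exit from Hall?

Augment Hall→A→D→Exit: bottleneck 3, flow now 3.
Augment Hall→B→D→Exit: bottleneck 6, flow now 9.
Augment Hall→B→E→Exit: bottleneck 1, flow now 10.
Augment Hall→C→E→Exit: bottleneck 2, flow now 12.
No augmenting path remains; maximum flow = 12.
By max-flow min-cut, the minimum cut capacity equals the max flow.
In the residual graph, reachable from Hall: {Hall, C}.
Min-cut edges: Hall→A (3), Hall→B (7), C→E (2); capacity 3 + 7 + 2 = 12.

12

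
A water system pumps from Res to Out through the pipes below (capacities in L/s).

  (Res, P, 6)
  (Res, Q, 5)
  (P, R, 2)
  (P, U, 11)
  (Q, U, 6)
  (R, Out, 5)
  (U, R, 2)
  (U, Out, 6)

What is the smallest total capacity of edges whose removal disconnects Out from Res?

10

Augment Res→P→R→Out: bottleneck 2, flow now 2.
Augment Res→P→U→Out: bottleneck 4, flow now 6.
Augment Res→Q→U→Out: bottleneck 2, flow now 8.
Augment Res→Q→U→R→Out: bottleneck 2, flow now 10.
No augmenting path remains; maximum flow = 10.
By max-flow min-cut, the minimum cut capacity equals the max flow.
In the residual graph, reachable from Res: {Res, P, Q, U}.
Min-cut edges: P→R (2), U→R (2), U→Out (6); capacity 2 + 2 + 6 = 10.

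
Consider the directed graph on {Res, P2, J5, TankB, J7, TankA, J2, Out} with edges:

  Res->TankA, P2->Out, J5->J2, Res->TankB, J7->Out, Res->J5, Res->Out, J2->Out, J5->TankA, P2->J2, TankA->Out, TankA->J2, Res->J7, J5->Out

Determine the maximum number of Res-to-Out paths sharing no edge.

4

Assign every edge capacity 1; by Menger, the answer equals the max flow.
Path Res→Out (+1); total 1.
Path Res→J5→Out (+1); total 2.
Path Res→J7→Out (+1); total 3.
Path Res→TankA→Out (+1); total 4.
No residual Res→Out path; max flow = 4.
Certifying cut of size 4: {Res→J5, Res→J7, Res→Out, Res→TankA}.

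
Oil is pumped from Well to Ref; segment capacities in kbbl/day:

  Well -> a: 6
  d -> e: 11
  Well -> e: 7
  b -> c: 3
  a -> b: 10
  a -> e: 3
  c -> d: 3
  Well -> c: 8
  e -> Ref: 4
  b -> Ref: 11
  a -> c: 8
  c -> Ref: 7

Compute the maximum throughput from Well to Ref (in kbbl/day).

17

Augment Well→c→Ref: bottleneck 7, flow now 7.
Augment Well→e→Ref: bottleneck 4, flow now 11.
Augment Well→a→b→Ref: bottleneck 6, flow now 17.
No augmenting path remains; maximum flow = 17.
In the residual graph, reachable from Well: {Well, c, d, e}.
Min-cut edges: Well→a (6), c→Ref (7), e→Ref (4); capacity 6 + 7 + 4 = 17.
This cut is saturated, so no flow can exceed 17.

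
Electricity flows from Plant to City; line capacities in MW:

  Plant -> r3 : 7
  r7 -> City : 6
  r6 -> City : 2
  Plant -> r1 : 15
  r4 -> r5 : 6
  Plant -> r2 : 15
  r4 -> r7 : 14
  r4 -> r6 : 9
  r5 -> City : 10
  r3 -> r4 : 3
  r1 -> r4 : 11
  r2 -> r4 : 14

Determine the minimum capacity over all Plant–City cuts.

Augment Plant→r1→r4→r5→City: bottleneck 6, flow now 6.
Augment Plant→r1→r4→r6→City: bottleneck 2, flow now 8.
Augment Plant→r1→r4→r7→City: bottleneck 3, flow now 11.
Augment Plant→r2→r4→r7→City: bottleneck 3, flow now 14.
No augmenting path remains; maximum flow = 14.
By max-flow min-cut, the minimum cut capacity equals the max flow.
In the residual graph, reachable from Plant: {Plant, r1, r2, r3, r4, r6, r7}.
Min-cut edges: r4→r5 (6), r6→City (2), r7→City (6); capacity 6 + 2 + 6 = 14.

14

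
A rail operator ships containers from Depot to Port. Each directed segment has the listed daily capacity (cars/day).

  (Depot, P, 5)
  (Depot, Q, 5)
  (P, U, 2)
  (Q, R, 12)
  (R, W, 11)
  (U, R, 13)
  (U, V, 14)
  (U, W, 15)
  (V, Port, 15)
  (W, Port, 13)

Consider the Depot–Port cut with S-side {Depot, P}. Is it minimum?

Given cut capacity: 5 + 2 = 7.
Augment Depot→P→U→V→Port: bottleneck 2, flow now 2.
Augment Depot→Q→R→W→Port: bottleneck 5, flow now 7.
No augmenting path remains; maximum flow = 7.
Cut capacity 7 equals the max flow, so it is a minimum cut.

Yes — it is a minimum cut (capacity 7).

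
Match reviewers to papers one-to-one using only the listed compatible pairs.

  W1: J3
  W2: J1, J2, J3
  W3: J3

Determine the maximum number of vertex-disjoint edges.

2

Unit-capacity flow: source→left, listed edges, right→sink; max matching = max flow.
Augmenting path W1→J3 (+1); matched 1.
Augmenting path W2→J1 (+1); matched 2.
No augmenting path remains; maximum matching = 2.
König certificate: {W2, J3} is a vertex cover of size 2 (every listed pair touches it), so no matching can be larger.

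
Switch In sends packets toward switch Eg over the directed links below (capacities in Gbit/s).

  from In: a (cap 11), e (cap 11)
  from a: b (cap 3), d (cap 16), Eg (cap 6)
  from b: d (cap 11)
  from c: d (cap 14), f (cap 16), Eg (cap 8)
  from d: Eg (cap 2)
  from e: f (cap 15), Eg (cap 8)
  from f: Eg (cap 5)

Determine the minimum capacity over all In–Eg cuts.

19

Augment In→a→Eg: bottleneck 6, flow now 6.
Augment In→e→Eg: bottleneck 8, flow now 14.
Augment In→a→d→Eg: bottleneck 2, flow now 16.
Augment In→e→f→Eg: bottleneck 3, flow now 19.
No augmenting path remains; maximum flow = 19.
By max-flow min-cut, the minimum cut capacity equals the max flow.
In the residual graph, reachable from In: {In, a, b, d}.
Min-cut edges: In→e (11), a→Eg (6), d→Eg (2); capacity 11 + 6 + 2 = 19.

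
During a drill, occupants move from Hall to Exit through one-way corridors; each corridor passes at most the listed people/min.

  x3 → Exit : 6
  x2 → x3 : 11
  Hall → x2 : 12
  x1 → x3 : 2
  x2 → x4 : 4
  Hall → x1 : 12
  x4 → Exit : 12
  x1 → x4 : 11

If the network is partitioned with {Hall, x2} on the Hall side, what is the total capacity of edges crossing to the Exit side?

Edges leaving {Hall, x2}: Hall→x1 (12), x2→x3 (11), x2→x4 (4).
Cut capacity = 12 + 11 + 4 = 27.

27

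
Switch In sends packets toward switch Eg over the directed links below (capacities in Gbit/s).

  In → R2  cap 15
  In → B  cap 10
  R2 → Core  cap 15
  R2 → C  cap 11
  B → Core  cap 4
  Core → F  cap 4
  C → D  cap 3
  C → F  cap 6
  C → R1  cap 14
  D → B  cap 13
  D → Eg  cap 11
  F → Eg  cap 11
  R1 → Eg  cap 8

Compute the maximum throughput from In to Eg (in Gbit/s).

Augment In→R2→Core→F→Eg: bottleneck 4, flow now 4.
Augment In→R2→C→D→Eg: bottleneck 3, flow now 7.
Augment In→R2→C→F→Eg: bottleneck 6, flow now 13.
Augment In→R2→C→R1→Eg: bottleneck 2, flow now 15.
No augmenting path remains; maximum flow = 15.
In the residual graph, reachable from In: {In, R2, B, Core}.
Min-cut edges: R2→C (11), Core→F (4); capacity 11 + 4 = 15.
This cut is saturated, so no flow can exceed 15.

15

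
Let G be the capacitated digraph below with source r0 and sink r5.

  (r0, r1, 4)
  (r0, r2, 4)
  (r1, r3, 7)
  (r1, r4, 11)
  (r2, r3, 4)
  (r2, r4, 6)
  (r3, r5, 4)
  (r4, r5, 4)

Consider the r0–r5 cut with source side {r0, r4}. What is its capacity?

12

Edges leaving {r0, r4}: r0→r1 (4), r0→r2 (4), r4→r5 (4).
Cut capacity = 4 + 4 + 4 = 12.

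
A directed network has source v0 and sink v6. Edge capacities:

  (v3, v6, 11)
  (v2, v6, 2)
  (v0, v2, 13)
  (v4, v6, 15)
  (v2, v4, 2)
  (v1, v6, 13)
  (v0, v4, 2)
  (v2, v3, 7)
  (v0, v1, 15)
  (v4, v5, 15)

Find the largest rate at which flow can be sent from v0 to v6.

Augment v0→v1→v6: bottleneck 13, flow now 13.
Augment v0→v2→v6: bottleneck 2, flow now 15.
Augment v0→v4→v6: bottleneck 2, flow now 17.
Augment v0→v2→v3→v6: bottleneck 7, flow now 24.
Augment v0→v2→v4→v6: bottleneck 2, flow now 26.
No augmenting path remains; maximum flow = 26.
In the residual graph, reachable from v0: {v0, v1, v2}.
Min-cut edges: v0→v4 (2), v1→v6 (13), v2→v3 (7), v2→v4 (2), v2→v6 (2); capacity 2 + 13 + 7 + 2 + 2 = 26.
This cut is saturated, so no flow can exceed 26.

26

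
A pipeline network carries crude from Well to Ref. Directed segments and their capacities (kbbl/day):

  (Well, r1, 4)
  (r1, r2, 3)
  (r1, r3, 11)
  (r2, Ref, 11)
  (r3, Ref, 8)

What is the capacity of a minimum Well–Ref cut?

Augment Well→r1→r2→Ref: bottleneck 3, flow now 3.
Augment Well→r1→r3→Ref: bottleneck 1, flow now 4.
No augmenting path remains; maximum flow = 4.
By max-flow min-cut, the minimum cut capacity equals the max flow.
In the residual graph, reachable from Well: {Well}.
Min-cut edges: Well→r1 (4); capacity 4 = 4.

4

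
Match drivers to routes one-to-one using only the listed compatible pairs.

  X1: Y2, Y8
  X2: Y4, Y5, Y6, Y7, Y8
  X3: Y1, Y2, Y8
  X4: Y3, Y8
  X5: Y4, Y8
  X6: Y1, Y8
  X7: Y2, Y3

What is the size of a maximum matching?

6

Unit-capacity flow: source→left, listed edges, right→sink; max matching = max flow.
Augmenting path X1→Y2 (+1); matched 1.
Augmenting path X2→Y4 (+1); matched 2.
Augmenting path X3→Y1 (+1); matched 3.
Augmenting path X4→Y3 (+1); matched 4.
Augmenting path X5→Y8 (+1); matched 5.
Augmenting path X6→Y8→X5→Y4→X2→Y5 (+1); matched 6.
No augmenting path remains; maximum matching = 6.
König certificate: {X2, X5, Y1, Y2, Y3, Y8} is a vertex cover of size 6 (every listed pair touches it), so no matching can be larger.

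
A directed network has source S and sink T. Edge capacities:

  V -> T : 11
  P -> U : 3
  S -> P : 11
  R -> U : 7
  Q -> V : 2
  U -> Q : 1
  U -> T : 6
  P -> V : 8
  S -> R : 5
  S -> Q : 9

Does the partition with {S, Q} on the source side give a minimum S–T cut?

No — its capacity is 18, but the minimum cut has capacity 16.

Given cut capacity: 11 + 5 + 2 = 18.
Augment S→P→U→T: bottleneck 3, flow now 3.
Augment S→P→V→T: bottleneck 8, flow now 11.
Augment S→Q→V→T: bottleneck 2, flow now 13.
Augment S→R→U→T: bottleneck 3, flow now 16.
No augmenting path remains; maximum flow = 16.
In the residual graph, reachable from S: {S, P, Q, R, U}.
Min-cut edges: P→V (8), Q→V (2), U→T (6); capacity 8 + 2 + 6 = 16.
Cut capacity 18 exceeds the max flow 16, so it is not minimum.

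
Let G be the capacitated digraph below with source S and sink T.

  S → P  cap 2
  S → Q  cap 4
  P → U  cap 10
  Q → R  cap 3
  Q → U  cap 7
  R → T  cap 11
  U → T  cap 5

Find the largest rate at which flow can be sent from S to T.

6

Augment S→P→U→T: bottleneck 2, flow now 2.
Augment S→Q→R→T: bottleneck 3, flow now 5.
Augment S→Q→U→T: bottleneck 1, flow now 6.
No augmenting path remains; maximum flow = 6.
In the residual graph, reachable from S: {S}.
Min-cut edges: S→P (2), S→Q (4); capacity 2 + 4 = 6.
This cut is saturated, so no flow can exceed 6.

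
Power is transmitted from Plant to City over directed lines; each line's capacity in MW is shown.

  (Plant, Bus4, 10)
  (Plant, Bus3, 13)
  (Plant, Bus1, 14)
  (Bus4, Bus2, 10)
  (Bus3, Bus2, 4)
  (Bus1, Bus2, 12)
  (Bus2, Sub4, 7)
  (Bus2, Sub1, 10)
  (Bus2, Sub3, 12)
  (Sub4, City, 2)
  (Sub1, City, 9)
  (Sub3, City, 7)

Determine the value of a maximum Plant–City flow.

Augment Plant→Bus4→Bus2→Sub4→City: bottleneck 2, flow now 2.
Augment Plant→Bus4→Bus2→Sub1→City: bottleneck 8, flow now 10.
Augment Plant→Bus3→Bus2→Sub1→City: bottleneck 1, flow now 11.
Augment Plant→Bus3→Bus2→Sub3→City: bottleneck 3, flow now 14.
Augment Plant→Bus1→Bus2→Sub3→City: bottleneck 4, flow now 18.
No augmenting path remains; maximum flow = 18.
In the residual graph, reachable from Plant: {Plant, Bus4, Bus3, Bus1, Bus2, Sub4, Sub1, Sub3}.
Min-cut edges: Sub4→City (2), Sub1→City (9), Sub3→City (7); capacity 2 + 9 + 7 = 18.
This cut is saturated, so no flow can exceed 18.

18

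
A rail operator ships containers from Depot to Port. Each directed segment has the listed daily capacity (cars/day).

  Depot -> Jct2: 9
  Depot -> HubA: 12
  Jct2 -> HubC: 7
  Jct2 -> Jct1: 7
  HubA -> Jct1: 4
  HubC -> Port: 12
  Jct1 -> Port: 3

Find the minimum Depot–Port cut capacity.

10

Augment Depot→Jct2→HubC→Port: bottleneck 7, flow now 7.
Augment Depot→Jct2→Jct1→Port: bottleneck 2, flow now 9.
Augment Depot→HubA→Jct1→Port: bottleneck 1, flow now 10.
No augmenting path remains; maximum flow = 10.
By max-flow min-cut, the minimum cut capacity equals the max flow.
In the residual graph, reachable from Depot: {Depot, Jct2, HubA, Jct1}.
Min-cut edges: Jct2→HubC (7), Jct1→Port (3); capacity 7 + 3 = 10.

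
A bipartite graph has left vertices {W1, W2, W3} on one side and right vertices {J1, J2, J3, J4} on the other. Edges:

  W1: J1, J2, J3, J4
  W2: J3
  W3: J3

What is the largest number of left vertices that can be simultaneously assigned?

2

Unit-capacity flow: source→left, listed edges, right→sink; max matching = max flow.
Augmenting path W1→J1 (+1); matched 1.
Augmenting path W2→J3 (+1); matched 2.
No augmenting path remains; maximum matching = 2.
König certificate: {W1, J3} is a vertex cover of size 2 (every listed pair touches it), so no matching can be larger.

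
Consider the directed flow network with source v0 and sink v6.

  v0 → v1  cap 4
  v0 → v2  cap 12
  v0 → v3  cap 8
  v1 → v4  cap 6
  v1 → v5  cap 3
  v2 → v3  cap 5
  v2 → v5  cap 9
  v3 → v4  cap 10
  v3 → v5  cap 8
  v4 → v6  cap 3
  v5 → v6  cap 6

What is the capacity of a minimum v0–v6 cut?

Augment v0→v1→v4→v6: bottleneck 3, flow now 3.
Augment v0→v1→v5→v6: bottleneck 1, flow now 4.
Augment v0→v2→v5→v6: bottleneck 5, flow now 9.
No augmenting path remains; maximum flow = 9.
By max-flow min-cut, the minimum cut capacity equals the max flow.
In the residual graph, reachable from v0: {v0, v1, v2, v3, v4, v5}.
Min-cut edges: v4→v6 (3), v5→v6 (6); capacity 3 + 6 = 9.

9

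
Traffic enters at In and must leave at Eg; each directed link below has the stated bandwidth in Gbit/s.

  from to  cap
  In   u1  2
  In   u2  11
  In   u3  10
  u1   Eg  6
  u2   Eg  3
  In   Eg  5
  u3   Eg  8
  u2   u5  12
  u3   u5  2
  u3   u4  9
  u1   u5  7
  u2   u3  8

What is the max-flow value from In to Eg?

Augment In→Eg: bottleneck 5, flow now 5.
Augment In→u1→Eg: bottleneck 2, flow now 7.
Augment In→u2→Eg: bottleneck 3, flow now 10.
Augment In→u3→Eg: bottleneck 8, flow now 18.
No augmenting path remains; maximum flow = 18.
In the residual graph, reachable from In: {In, u2, u3, u4, u5}.
Min-cut edges: In→u1 (2), In→Eg (5), u2→Eg (3), u3→Eg (8); capacity 2 + 5 + 3 + 8 = 18.
This cut is saturated, so no flow can exceed 18.

18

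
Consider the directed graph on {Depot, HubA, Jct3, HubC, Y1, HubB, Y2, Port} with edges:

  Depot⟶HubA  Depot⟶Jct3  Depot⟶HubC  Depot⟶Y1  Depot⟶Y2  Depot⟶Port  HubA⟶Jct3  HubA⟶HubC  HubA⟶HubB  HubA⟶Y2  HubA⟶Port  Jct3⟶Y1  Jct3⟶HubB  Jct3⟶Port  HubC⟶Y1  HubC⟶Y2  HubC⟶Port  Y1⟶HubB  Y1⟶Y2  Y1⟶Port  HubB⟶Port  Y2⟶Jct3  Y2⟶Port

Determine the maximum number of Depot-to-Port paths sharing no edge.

Assign every edge capacity 1; by Menger, the answer equals the max flow.
Path Depot→Port (+1); total 1.
Path Depot→HubA→Port (+1); total 2.
Path Depot→Jct3→Port (+1); total 3.
Path Depot→HubC→Port (+1); total 4.
Path Depot→Y1→Port (+1); total 5.
Path Depot→Y2→Port (+1); total 6.
No residual Depot→Port path; max flow = 6.
Certifying cut of size 6: {Depot→HubA, Depot→HubC, Depot→Jct3, Depot→Port, Depot→Y1, Depot→Y2}.

6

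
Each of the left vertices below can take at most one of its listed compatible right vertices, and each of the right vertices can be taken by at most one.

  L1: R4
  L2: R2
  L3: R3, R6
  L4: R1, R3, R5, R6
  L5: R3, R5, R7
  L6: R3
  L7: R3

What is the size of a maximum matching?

Unit-capacity flow: source→left, listed edges, right→sink; max matching = max flow.
Augmenting path L1→R4 (+1); matched 1.
Augmenting path L2→R2 (+1); matched 2.
Augmenting path L3→R3 (+1); matched 3.
Augmenting path L4→R1 (+1); matched 4.
Augmenting path L5→R5 (+1); matched 5.
Augmenting path L6→R3→L3→R6 (+1); matched 6.
No augmenting path remains; maximum matching = 6.
König certificate: {L1, L2, L3, L4, L5, R3} is a vertex cover of size 6 (every listed pair touches it), so no matching can be larger.

6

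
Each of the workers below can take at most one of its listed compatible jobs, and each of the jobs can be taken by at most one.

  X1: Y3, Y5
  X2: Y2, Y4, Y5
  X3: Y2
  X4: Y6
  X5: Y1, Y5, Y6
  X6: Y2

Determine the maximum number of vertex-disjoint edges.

Unit-capacity flow: source→left, listed edges, right→sink; max matching = max flow.
Augmenting path X1→Y3 (+1); matched 1.
Augmenting path X2→Y2 (+1); matched 2.
Augmenting path X4→Y6 (+1); matched 3.
Augmenting path X5→Y1 (+1); matched 4.
Augmenting path X3→Y2→X2→Y4 (+1); matched 5.
No augmenting path remains; maximum matching = 5.
König certificate: {X1, X2, X4, X5, Y2} is a vertex cover of size 5 (every listed pair touches it), so no matching can be larger.

5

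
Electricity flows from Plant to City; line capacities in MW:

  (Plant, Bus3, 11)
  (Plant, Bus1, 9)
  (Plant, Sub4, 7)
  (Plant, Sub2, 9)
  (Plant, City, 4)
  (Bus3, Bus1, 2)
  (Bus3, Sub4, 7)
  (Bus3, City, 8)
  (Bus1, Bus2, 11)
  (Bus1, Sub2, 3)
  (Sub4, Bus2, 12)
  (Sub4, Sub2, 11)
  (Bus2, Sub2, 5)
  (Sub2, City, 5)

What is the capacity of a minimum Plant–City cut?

17

Augment Plant→City: bottleneck 4, flow now 4.
Augment Plant→Bus3→City: bottleneck 8, flow now 12.
Augment Plant→Sub2→City: bottleneck 5, flow now 17.
No augmenting path remains; maximum flow = 17.
By max-flow min-cut, the minimum cut capacity equals the max flow.
In the residual graph, reachable from Plant: {Plant, Bus3, Bus1, Sub4, Bus2, Sub2}.
Min-cut edges: Plant→City (4), Bus3→City (8), Sub2→City (5); capacity 4 + 8 + 5 = 17.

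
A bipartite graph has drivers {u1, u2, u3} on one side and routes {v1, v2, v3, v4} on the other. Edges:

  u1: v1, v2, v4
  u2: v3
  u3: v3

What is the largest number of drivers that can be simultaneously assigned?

Unit-capacity flow: source→left, listed edges, right→sink; max matching = max flow.
Augmenting path u1→v1 (+1); matched 1.
Augmenting path u2→v3 (+1); matched 2.
No augmenting path remains; maximum matching = 2.
König certificate: {u1, v3} is a vertex cover of size 2 (every listed pair touches it), so no matching can be larger.

2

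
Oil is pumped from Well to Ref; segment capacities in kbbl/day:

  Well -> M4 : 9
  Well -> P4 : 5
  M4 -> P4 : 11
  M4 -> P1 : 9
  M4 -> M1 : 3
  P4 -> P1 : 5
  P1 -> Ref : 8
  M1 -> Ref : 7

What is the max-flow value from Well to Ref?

11

Augment Well→M4→P1→Ref: bottleneck 8, flow now 8.
Augment Well→M4→M1→Ref: bottleneck 1, flow now 9.
Augment Well→P4→P1→M4→M1→Ref: bottleneck 2, flow now 11. (uses reverse residual edge)
No augmenting path remains; maximum flow = 11.
In the residual graph, reachable from Well: {Well, M4, P4, P1}.
Min-cut edges: M4→M1 (3), P1→Ref (8); capacity 3 + 8 = 11.
This cut is saturated, so no flow can exceed 11.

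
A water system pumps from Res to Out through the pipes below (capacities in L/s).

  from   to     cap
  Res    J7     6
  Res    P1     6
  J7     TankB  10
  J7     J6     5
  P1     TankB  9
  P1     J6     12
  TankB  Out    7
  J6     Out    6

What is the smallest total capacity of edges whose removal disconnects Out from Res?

Augment Res→J7→TankB→Out: bottleneck 6, flow now 6.
Augment Res→P1→TankB→Out: bottleneck 1, flow now 7.
Augment Res→P1→J6→Out: bottleneck 5, flow now 12.
No augmenting path remains; maximum flow = 12.
By max-flow min-cut, the minimum cut capacity equals the max flow.
In the residual graph, reachable from Res: {Res}.
Min-cut edges: Res→J7 (6), Res→P1 (6); capacity 6 + 6 = 12.

12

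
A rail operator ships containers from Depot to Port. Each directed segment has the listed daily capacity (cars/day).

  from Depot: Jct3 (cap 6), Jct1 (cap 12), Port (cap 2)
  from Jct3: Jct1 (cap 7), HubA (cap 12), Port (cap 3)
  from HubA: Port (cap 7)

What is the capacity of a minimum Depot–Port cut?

8

Augment Depot→Port: bottleneck 2, flow now 2.
Augment Depot→Jct3→Port: bottleneck 3, flow now 5.
Augment Depot→Jct3→HubA→Port: bottleneck 3, flow now 8.
No augmenting path remains; maximum flow = 8.
By max-flow min-cut, the minimum cut capacity equals the max flow.
In the residual graph, reachable from Depot: {Depot, Jct1}.
Min-cut edges: Depot→Jct3 (6), Depot→Port (2); capacity 6 + 2 = 8.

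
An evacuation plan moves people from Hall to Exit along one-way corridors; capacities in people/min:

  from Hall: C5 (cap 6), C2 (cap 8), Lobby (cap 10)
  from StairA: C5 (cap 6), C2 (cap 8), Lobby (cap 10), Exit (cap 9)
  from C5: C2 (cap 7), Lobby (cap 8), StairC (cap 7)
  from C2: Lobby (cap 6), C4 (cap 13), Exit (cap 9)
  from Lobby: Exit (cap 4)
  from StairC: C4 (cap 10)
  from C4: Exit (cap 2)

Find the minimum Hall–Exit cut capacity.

15

Augment Hall→C2→Exit: bottleneck 8, flow now 8.
Augment Hall→Lobby→Exit: bottleneck 4, flow now 12.
Augment Hall→C5→C2→Exit: bottleneck 1, flow now 13.
Augment Hall→C5→C2→C4→Exit: bottleneck 2, flow now 15.
No augmenting path remains; maximum flow = 15.
By max-flow min-cut, the minimum cut capacity equals the max flow.
In the residual graph, reachable from Hall: {Hall, C5, C2, Lobby, StairC, C4}.
Min-cut edges: C2→Exit (9), Lobby→Exit (4), C4→Exit (2); capacity 9 + 4 + 2 = 15.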